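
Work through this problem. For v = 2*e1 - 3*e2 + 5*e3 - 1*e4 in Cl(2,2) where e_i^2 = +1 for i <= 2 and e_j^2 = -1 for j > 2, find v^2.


v^2 = sum of c_i^2 * e_i^2
Positive signature terms (e_i^2 = +1): 2^2 + (-3)^2 = 13
Negative signature terms (e_j^2 = -1): 5^2 + (-1)^2 = 26
v^2 = 13 - 26 = -13


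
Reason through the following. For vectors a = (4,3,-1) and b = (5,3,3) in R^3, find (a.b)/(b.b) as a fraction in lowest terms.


Projection coefficient = (a . b) / (b . b)
a . b = 4*5 + 3*3 + (-1)*3
= 20 + 9 + (-3) = 26
b . b = 5^2 + 3^2 + 3^2
= 25 + 9 + 9 = 43
Coefficient = 26/43
In lowest terms: 26/43


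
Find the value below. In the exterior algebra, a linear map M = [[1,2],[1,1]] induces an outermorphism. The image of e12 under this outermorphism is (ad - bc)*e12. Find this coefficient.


The outermorphism of a linear map f sends e1^e2 to f(e1)^f(e2).
f(e1) = 1*e1 + 1*e2
f(e2) = 2*e1 + 1*e2
f(e1) ^ f(e2) = (1*e1 + 1*e2) ^ (2*e1 + 1*e2)
= 1*1*e12 + 1*2*e21
= (1 - 2)*e12
= -1*e12
Coefficient = -1


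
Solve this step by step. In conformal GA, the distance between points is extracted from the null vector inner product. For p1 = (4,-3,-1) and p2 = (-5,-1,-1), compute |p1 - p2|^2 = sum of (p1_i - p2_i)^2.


p1 - p2 = (9, -2, 0)
|p1 - p2|^2 = 9^2 + (-2)^2 + 0^2
= 81 + 4 + 0
= 85


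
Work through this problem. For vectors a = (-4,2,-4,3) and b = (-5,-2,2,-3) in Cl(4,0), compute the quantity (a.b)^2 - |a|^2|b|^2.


a . b = (-4)*(-5) + 2*(-2) + (-4)*2 + 3*(-3)
= 20 + (-4) + (-8) + (-9) = -1
|a|^2 = (-4)^2 + 2^2 + (-4)^2 + 3^2 = 45
|b|^2 = (-5)^2 + (-2)^2 + 2^2 + (-3)^2 = 42
(a.b)^2 = (-1)^2 = 1
|a|^2 * |b|^2 = 45 * 42 = 1890
Result = 1 - 1890 = -1889


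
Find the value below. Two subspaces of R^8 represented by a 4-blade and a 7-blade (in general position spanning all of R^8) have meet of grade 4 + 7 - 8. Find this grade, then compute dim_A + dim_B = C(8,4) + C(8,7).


Meet grade = grade(A) + grade(B) - n
= 4 + 7 - 8 = 3
C(8,4) = 70
C(8,7) = 8
dim_A + dim_B = 70 + 8 = 78


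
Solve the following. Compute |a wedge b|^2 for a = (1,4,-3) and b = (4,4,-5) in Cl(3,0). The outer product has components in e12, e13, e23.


a wedge b = (a1*b2 - a2*b1)*e12 + (a1*b3 - a3*b1)*e13 + (a2*b3 - a3*b2)*e23
e12 coeff: 1*4 - 4*4 = 4 - 16 = -12
e13 coeff: 1*(-5) - (-3)*4 = -5 - (-12) = 7
e23 coeff: 4*(-5) - (-3)*4 = -20 - (-12) = -8
|a wedge b|^2 = (-12)^2 + 7^2 + (-8)^2
= 144 + 49 + 64
= 257


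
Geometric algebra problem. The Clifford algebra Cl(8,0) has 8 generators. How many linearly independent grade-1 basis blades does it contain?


Number of grade-k basis blades in Cl(p,q) with n = p + q is C(n, k).
n = 8 + 0 = 8
C(8, 1) = 8! / (1! * 7!)
= 40320 / (1 * 5040)
= 8


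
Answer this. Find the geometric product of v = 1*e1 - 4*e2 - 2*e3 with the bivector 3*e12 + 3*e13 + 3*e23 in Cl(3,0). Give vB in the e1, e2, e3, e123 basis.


vB has grade-1 (vector) and grade-3 (trivector) parts: vB = (v _| B) + (v ^ B).
Vector part <vB>_1:
  e1: -v2*b12 - v3*b13 = -(-4)*(3) - (-2)*(3) = 18
  e2: v1*b12 - v3*b23 = (1)*(3) - (-2)*(3) = 9
  e3: v1*b13 + v2*b23 = (1)*(3) + (-4)*(3) = -9
Trivector part <vB>_3:
  e123: v1*b23 - v2*b13 + v3*b12 = (1)*(3) - (-4)*(3) + (-2)*(3) = 9
vB = 18*e1 + 9*e2 - 9*e3 + 9*e123


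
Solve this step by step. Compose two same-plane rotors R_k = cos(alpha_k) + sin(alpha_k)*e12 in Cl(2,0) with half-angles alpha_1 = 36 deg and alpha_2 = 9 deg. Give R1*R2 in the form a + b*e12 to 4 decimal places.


Same-plane rotors commute and their half-angles add:
R1*R2 = cos(a1 + a2) + sin(a1 + a2)*e12.
a1 + a2 = 36 + 9 = 45 deg
cos(45 deg) = 0.7071
sin(45 deg) = 0.7071
R1*R2 = 0.7071 + 0.7071*e12


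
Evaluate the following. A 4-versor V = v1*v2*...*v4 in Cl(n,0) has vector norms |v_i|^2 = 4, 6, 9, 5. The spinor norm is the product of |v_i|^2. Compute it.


Spinor norm N(V) = |v1|^2 * |v2|^2 * ... * |v4|^2
= 4 * 6 * 9 * 5
Running product: 4, 24, 216, 1080
N(V) = 1080


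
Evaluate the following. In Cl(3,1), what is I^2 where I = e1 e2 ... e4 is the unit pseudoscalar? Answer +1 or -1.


The pseudoscalar I = e1...e_n (product of all n generators) of Cl(p,q) satisfies I^2 = (-1)^(q + n(n-1)/2).
p = 3, q = 1, n = p + q = 4
n(n-1)/2 = 4 * 3 / 2 = 6
Exponent = q + n(n-1)/2 = 1 + 6 = 7
I^2 = (-1)^7 = -1


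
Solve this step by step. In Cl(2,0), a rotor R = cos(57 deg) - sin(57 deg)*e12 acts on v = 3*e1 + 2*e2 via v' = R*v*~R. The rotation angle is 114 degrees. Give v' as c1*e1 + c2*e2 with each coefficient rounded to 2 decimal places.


Rotor R = cos(57deg) - sin(57deg)*e12
Rotation angle theta = 2 * 57 = 114 degrees
v' = R*v*~R rotates v by theta.
cos(114deg) = -0.4067, sin(114deg) = 0.9135
v'_1 = 3*cos(114deg) - 2*sin(114deg)
= 3*(-0.4067) - 2*0.9135
= -3.05
v'_2 = 3*sin(114deg) + 2*cos(114deg)
= 3*0.9135 + 2*(-0.4067)
= 1.93
v' = -3.05*e1 + 1.93*e2


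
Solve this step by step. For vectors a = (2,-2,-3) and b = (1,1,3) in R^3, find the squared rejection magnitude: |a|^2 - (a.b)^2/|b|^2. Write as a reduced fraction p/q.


|a|^2 = 2^2 + (-2)^2 + (-3)^2 = 17
|b|^2 = 1^2 + 1^2 + 3^2 = 11
a . b = 2*1 + (-2)*1 + (-3)*3 = -9
(a.b)^2 = (-9)^2 = 81
|rej|^2 = 17 - 81/11
= (187 - 81)/11
= 106/11
In lowest terms: 106/11


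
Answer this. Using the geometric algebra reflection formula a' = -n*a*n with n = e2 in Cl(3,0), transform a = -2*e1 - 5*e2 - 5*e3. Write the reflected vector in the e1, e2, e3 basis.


Reflection formula: a' = -n*a*n, with n = e2 (unit vector, n^2 = 1).
For reflection through hyperplane perp to e2:
The component along e2 flips sign, others stay.
a = (-2, -5, -5)
a' = (-2, 5, -5)
a' = -2*e1 + 5*e2 - 5*e3


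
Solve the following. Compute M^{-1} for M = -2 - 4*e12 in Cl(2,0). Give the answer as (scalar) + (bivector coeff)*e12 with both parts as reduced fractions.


M = -2 - 4*e12, where e12^2 = -1.
Since M commutes with its reverse ~M = a - b*e12, M * ~M = a^2 - b^2*e12^2 = a^2 + b^2.
So M^{-1} = ~M / (a^2 + b^2) = (a - b*e12)/(a^2 + b^2).
a^2 + b^2 = 4 + 16 = 20
Scalar part = -2/20 = -1/10
Bivector coeff = 4/20 = 1/5
M^{-1} = -1/10 + 1/5*e12


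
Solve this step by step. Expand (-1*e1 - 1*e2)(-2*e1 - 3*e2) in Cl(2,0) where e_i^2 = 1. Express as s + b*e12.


Expand: (-1*e1 - 1*e2)(-2*e1 - 3*e2)
= (-1)*(-2)*e1e1 + (-1)*(-3)*e1e2 + (-1)*(-2)*e2e1 + (-1)*(-3)*e2e2
Using e1^2 = e2^2 = 1, e2e1 = -e1e2:
Scalar part s = (-1)*(-2) + (-1)*(-3) = 2 + 3 = 5
Bivector part b = (-1)*(-3) - (-1)*(-2) = 3 - 2 = 1
uv = 5 + 1*e12


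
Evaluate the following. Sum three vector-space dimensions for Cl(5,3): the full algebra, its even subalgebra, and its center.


n = 5 + 3 = 8
Total dim = 2^8 = 256
Even subalgebra dim = 2^7 = 128
n is even, so center dim = 1
Sum = 256 + 128 + 1 = 385


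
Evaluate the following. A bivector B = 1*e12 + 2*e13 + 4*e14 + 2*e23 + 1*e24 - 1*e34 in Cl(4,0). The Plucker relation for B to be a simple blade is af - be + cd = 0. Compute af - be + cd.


Plucker relation: af - be + cd
a*f = 1*(-1) = -1
b*e = 2*1 = 2
c*d = 4*2 = 8
af - be + cd = -1 - 2 + 8
= 5


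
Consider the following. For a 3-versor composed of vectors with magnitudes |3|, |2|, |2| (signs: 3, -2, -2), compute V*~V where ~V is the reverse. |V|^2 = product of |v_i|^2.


Each vector v_i has |v_i|^2 = s_i^2
Squared scales: 3^2 = 9, (-2)^2 = 4, (-2)^2 = 4
|V|^2 = 9 * 4 * 4
= 144


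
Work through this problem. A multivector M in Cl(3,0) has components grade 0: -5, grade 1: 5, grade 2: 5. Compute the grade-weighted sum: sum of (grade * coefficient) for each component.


Grade-weighted sum = sum of grade_k * coefficient_k
0*(-5) = 0
1*5 = 5
2*5 = 10
Total = 0 + 5 + 10 = 15


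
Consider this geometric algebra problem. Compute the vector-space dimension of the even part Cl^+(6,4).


Even subalgebra dimension = 2^(n-1)
n = 6 + 4 = 10
2^(10 - 1) = 2^9 = 512
Verification: sum of C(10,k) for even k = 1 + 45 + 210 + 210 + 45 + 1 = 512
Result = 512


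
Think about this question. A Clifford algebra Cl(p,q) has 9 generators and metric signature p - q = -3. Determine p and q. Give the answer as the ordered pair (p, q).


We need p + q = 9 and p - q = -3.
Adding: 2p = 9 + (-3) = 6, so p = 3.
Then q = 9 - 3 = 6.
(p, q) = (3, 6)


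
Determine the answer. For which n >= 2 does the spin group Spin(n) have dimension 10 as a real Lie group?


dim Spin(n) = dim so(n) = n(n-1)/2.
Solve n(n-1)/2 = 10, i.e. n^2 - n - 20 = 0.
Discriminant = 1 + 8*10 = 81
n = (1 + sqrt(81))/2 = (1 + 9)/2 = 5


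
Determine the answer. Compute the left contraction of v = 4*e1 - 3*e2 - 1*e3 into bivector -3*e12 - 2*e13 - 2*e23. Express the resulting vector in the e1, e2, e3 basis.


Left contraction v _| B = <vB>_1 (grade-1 part of the geometric product vB).
Using e1_|e12 = e2, e2_|e12 = -e1, e1_|e13 = e3, e3_|e13 = -e1, e2_|e23 = e3, e3_|e23 = -e2:
e1 coeff: -v2*b12 - v3*b13 = -(-3)*(-3) - (-1)*(-2) = -11
e2 coeff: v1*b12 - v3*b23 = (4)*(-3) - (-1)*(-2) = -14
e3 coeff: v1*b13 + v2*b23 = (4)*(-2) + (-3)*(-2) = -2
v _| B = -11*e1 - 14*e2 - 2*e3


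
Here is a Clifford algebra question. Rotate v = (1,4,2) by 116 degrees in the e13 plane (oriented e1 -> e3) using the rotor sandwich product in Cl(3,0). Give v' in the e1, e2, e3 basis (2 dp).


Rotor R = cos(58deg) - sin(58deg)*e13
Rotation angle theta = 2 * 58 = 116 degrees in the e13 plane (e1 -> e3).
The component perpendicular to the plane (e2) is invariant: v'_2 = v2 = 4.00
cos(116deg) = -0.4384, sin(116deg) = 0.8988
v'_1 = v1*cos(theta) - v3*sin(theta) = 1*(-0.4384) - 2*0.8988 = -2.24
v'_3 = v1*sin(theta) + v3*cos(theta) = 1*0.8988 + 2*(-0.4384) = 0.02
v' = -2.24*e1 + 4.00*e2 + 0.02*e3


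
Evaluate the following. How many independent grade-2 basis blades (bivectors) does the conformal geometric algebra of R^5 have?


The conformal model of R^5 uses Cl(6,1) with m = 5 + 2 = 7 generators.
Number of grade-2 blades = C(m, 2) = C(7, 2)
= 7*6/2 = 21


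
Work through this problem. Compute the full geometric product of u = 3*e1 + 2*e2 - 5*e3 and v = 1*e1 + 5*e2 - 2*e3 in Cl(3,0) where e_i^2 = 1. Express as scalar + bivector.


In Cl(3,0): e_i^2 = 1, e_ie_j = -e_je_i for i != j.
Scalar part = u . v = 3*1 + 2*5 + (-5)*(-2)
= 3 + 10 + 10 = 23
e12 coeff = 3*5 - 2*1 = 15 - 2 = 13
e13 coeff = 3*(-2) - (-5)*1 = -6 - (-5) = -1
e23 coeff = 2*(-2) - (-5)*5 = -4 - (-25) = 21
uv = 23 + 13*e12 - 1*e13 + 21*e23


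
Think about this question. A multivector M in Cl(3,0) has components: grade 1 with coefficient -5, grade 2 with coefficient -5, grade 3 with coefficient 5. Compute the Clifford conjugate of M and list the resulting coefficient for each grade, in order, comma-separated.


Clifford conjugate sign for grade k: (-1)^(k(k+1)/2)
Grade 1: (-1)^(1*2/2) = (-1)^1 = -1, coeff -5 -> 5
Grade 2: (-1)^(2*3/2) = (-1)^3 = -1, coeff -5 -> 5
Grade 3: (-1)^(3*4/2) = (-1)^6 = 1, coeff 5 -> 5
Conjugated coefficients: 5, 5, 5


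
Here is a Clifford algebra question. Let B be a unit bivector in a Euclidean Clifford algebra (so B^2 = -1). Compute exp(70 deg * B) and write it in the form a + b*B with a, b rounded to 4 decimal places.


For a unit bivector B with B^2 = -1, the exponential series gives
e^(theta*B) = cos(theta) + sin(theta)*B (the GA analogue of Euler's formula).
theta = 70 degrees = 1.22173 rad
cos(70 deg) = 0.3420
sin(70 deg) = 0.9397
exp(theta*B) = 0.3420 + 0.9397*B


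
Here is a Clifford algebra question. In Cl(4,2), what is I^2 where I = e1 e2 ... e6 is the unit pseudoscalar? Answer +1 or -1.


The pseudoscalar I = e1...e_n (product of all n generators) of Cl(p,q) satisfies I^2 = (-1)^(q + n(n-1)/2).
p = 4, q = 2, n = p + q = 6
n(n-1)/2 = 6 * 5 / 2 = 15
Exponent = q + n(n-1)/2 = 2 + 15 = 17
I^2 = (-1)^17 = -1


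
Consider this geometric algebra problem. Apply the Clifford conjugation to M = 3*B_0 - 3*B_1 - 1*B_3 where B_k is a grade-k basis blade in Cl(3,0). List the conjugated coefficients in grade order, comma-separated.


Clifford conjugate sign for grade k: (-1)^(k(k+1)/2)
Grade 0: (-1)^(0*1/2) = (-1)^0 = 1, coeff 3 -> 3
Grade 1: (-1)^(1*2/2) = (-1)^1 = -1, coeff -3 -> 3
Grade 3: (-1)^(3*4/2) = (-1)^6 = 1, coeff -1 -> -1
Conjugated coefficients: 3, 3, -1


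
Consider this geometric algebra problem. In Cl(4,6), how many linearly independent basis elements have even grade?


Even subalgebra dimension = 2^(n-1)
n = 4 + 6 = 10
2^(10 - 1) = 2^9 = 512
Verification: sum of C(10,k) for even k = 1 + 45 + 210 + 210 + 45 + 1 = 512
Result = 512


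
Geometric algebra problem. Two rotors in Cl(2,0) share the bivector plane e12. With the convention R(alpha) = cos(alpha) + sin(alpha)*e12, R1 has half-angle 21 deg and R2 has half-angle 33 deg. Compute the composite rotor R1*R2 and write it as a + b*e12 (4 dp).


Same-plane rotors commute and their half-angles add:
R1*R2 = cos(a1 + a2) + sin(a1 + a2)*e12.
a1 + a2 = 21 + 33 = 54 deg
cos(54 deg) = 0.5878
sin(54 deg) = 0.8090
R1*R2 = 0.5878 + 0.8090*e12


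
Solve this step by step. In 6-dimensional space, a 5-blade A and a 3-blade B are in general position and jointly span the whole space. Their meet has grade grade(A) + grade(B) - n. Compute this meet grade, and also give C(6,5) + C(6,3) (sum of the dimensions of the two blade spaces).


Meet grade = grade(A) + grade(B) - n
= 5 + 3 - 6 = 2
C(6,5) = 6
C(6,3) = 20
dim_A + dim_B = 6 + 20 = 26


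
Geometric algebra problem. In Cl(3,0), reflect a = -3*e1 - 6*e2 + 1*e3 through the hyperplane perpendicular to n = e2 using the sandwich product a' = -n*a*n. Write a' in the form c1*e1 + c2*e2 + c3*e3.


Reflection formula: a' = -n*a*n, with n = e2 (unit vector, n^2 = 1).
For reflection through hyperplane perp to e2:
The component along e2 flips sign, others stay.
a = (-3, -6, 1)
a' = (-3, 6, 1)
a' = -3*e1 + 6*e2 + 1*e3


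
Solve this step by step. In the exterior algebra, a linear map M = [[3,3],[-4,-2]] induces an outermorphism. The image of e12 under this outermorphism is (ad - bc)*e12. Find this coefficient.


The outermorphism of a linear map f sends e1^e2 to f(e1)^f(e2).
f(e1) = 3*e1 - 4*e2
f(e2) = 3*e1 - 2*e2
f(e1) ^ f(e2) = (3*e1 - 4*e2) ^ (3*e1 - 2*e2)
= 3*(-2)*e12 + (-4)*3*e21
= (-6 - (-12))*e12
= 6*e12
Coefficient = 6


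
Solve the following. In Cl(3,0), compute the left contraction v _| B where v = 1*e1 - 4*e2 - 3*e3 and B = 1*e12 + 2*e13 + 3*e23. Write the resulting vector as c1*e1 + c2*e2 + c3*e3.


Left contraction v _| B = <vB>_1 (grade-1 part of the geometric product vB).
Using e1_|e12 = e2, e2_|e12 = -e1, e1_|e13 = e3, e3_|e13 = -e1, e2_|e23 = e3, e3_|e23 = -e2:
e1 coeff: -v2*b12 - v3*b13 = -(-4)*(1) - (-3)*(2) = 10
e2 coeff: v1*b12 - v3*b23 = (1)*(1) - (-3)*(3) = 10
e3 coeff: v1*b13 + v2*b23 = (1)*(2) + (-4)*(3) = -10
v _| B = 10*e1 + 10*e2 - 10*e3


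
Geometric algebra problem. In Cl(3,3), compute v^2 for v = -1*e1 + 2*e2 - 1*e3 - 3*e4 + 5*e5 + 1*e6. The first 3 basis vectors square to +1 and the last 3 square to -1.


v^2 = sum of c_i^2 * e_i^2
Positive signature terms (e_i^2 = +1): (-1)^2 + 2^2 + (-1)^2 = 6
Negative signature terms (e_j^2 = -1): (-3)^2 + 5^2 + 1^2 = 35
v^2 = 6 - 35 = -29


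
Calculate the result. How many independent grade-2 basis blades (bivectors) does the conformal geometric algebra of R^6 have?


The conformal model of R^6 uses Cl(7,1) with m = 6 + 2 = 8 generators.
Number of grade-2 blades = C(m, 2) = C(8, 2)
= 8*7/2 = 28


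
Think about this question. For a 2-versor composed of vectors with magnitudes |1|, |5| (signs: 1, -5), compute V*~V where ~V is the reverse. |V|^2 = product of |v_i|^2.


Each vector v_i has |v_i|^2 = s_i^2
Squared scales: 1^2 = 1, (-5)^2 = 25
|V|^2 = 1 * 25
= 25


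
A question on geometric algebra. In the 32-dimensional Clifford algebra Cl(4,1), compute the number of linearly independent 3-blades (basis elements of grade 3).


Number of grade-k basis blades in Cl(p,q) with n = p + q is C(n, k).
n = 4 + 1 = 5
C(5, 3) = 5! / (3! * 2!)
= 120 / (6 * 2)
= 10


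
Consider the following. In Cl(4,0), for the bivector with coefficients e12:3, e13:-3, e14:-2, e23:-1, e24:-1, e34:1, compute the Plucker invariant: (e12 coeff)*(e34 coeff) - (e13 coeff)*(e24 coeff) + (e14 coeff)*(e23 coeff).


Plucker relation: af - be + cd
a*f = 3*1 = 3
b*e = (-3)*(-1) = 3
c*d = (-2)*(-1) = 2
af - be + cd = 3 - 3 + 2
= 2


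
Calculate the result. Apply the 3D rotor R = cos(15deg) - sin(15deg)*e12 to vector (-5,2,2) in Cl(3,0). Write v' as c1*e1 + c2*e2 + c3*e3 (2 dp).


Rotor R = cos(15deg) - sin(15deg)*e12
Rotation angle theta = 2 * 15 = 30 degrees in the e12 plane (e1 -> e2).
The component perpendicular to the plane (e3) is invariant: v'_3 = v3 = 2.00
cos(30deg) = 0.8660, sin(30deg) = 0.5000
v'_1 = v1*cos(theta) - v2*sin(theta) = -5*0.8660 - 2*0.5000 = -5.33
v'_2 = v1*sin(theta) + v2*cos(theta) = -5*0.5000 + 2*0.8660 = -0.77
v' = -5.33*e1 - 0.77*e2 + 2.00*e3


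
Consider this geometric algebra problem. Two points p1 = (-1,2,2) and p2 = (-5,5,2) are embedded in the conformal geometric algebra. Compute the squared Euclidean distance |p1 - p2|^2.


p1 - p2 = (4, -3, 0)
|p1 - p2|^2 = 4^2 + (-3)^2 + 0^2
= 16 + 9 + 0
= 25


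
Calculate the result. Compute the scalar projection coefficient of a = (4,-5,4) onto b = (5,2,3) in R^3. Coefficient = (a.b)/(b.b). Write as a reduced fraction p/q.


Projection coefficient = (a . b) / (b . b)
a . b = 4*5 + (-5)*2 + 4*3
= 20 + (-10) + 12 = 22
b . b = 5^2 + 2^2 + 3^2
= 25 + 4 + 9 = 38
Coefficient = 22/38
In lowest terms: 11/19


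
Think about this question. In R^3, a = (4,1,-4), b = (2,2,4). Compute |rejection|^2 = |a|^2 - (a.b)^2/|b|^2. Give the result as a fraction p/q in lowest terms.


|a|^2 = 4^2 + 1^2 + (-4)^2 = 33
|b|^2 = 2^2 + 2^2 + 4^2 = 24
a . b = 4*2 + 1*2 + (-4)*4 = -6
(a.b)^2 = (-6)^2 = 36
|rej|^2 = 33 - 36/24
= (792 - 36)/24
= 756/24
In lowest terms: 63/2


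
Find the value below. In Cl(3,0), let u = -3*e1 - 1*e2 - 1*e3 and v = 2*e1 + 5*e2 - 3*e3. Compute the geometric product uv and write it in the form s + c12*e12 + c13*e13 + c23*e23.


In Cl(3,0): e_i^2 = 1, e_ie_j = -e_je_i for i != j.
Scalar part = u . v = (-3)*2 + (-1)*5 + (-1)*(-3)
= -6 + (-5) + 3 = -8
e12 coeff = (-3)*5 - (-1)*2 = -15 - (-2) = -13
e13 coeff = (-3)*(-3) - (-1)*2 = 9 - (-2) = 11
e23 coeff = (-1)*(-3) - (-1)*5 = 3 - (-5) = 8
uv = -8 - 13*e12 + 11*e13 + 8*e23


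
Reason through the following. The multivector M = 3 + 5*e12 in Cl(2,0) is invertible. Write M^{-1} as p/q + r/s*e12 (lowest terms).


M = 3 + 5*e12, where e12^2 = -1.
Since M commutes with its reverse ~M = a - b*e12, M * ~M = a^2 - b^2*e12^2 = a^2 + b^2.
So M^{-1} = ~M / (a^2 + b^2) = (a - b*e12)/(a^2 + b^2).
a^2 + b^2 = 9 + 25 = 34
Scalar part = 3/34 = 3/34
Bivector coeff = -5/34 = -5/34
M^{-1} = 3/34 - 5/34*e12


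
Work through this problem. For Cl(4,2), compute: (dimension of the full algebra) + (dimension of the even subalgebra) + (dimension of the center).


n = 4 + 2 = 6
Total dim = 2^6 = 64
Even subalgebra dim = 2^5 = 32
n is even, so center dim = 1
Sum = 64 + 32 + 1 = 97


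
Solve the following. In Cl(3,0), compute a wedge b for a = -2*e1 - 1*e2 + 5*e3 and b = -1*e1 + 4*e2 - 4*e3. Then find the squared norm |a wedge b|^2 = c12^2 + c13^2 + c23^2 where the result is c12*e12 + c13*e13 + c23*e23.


a wedge b = (a1*b2 - a2*b1)*e12 + (a1*b3 - a3*b1)*e13 + (a2*b3 - a3*b2)*e23
e12 coeff: (-2)*4 - (-1)*(-1) = -8 - 1 = -9
e13 coeff: (-2)*(-4) - 5*(-1) = 8 - (-5) = 13
e23 coeff: (-1)*(-4) - 5*4 = 4 - 20 = -16
|a wedge b|^2 = (-9)^2 + 13^2 + (-16)^2
= 81 + 169 + 256
= 506


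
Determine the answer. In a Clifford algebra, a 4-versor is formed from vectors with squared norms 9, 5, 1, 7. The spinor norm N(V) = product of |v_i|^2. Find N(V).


Spinor norm N(V) = |v1|^2 * |v2|^2 * ... * |v4|^2
= 9 * 5 * 1 * 7
Running product: 9, 45, 45, 315
N(V) = 315


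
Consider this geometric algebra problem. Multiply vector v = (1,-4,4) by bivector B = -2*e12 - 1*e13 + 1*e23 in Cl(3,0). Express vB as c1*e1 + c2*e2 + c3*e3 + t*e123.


vB has grade-1 (vector) and grade-3 (trivector) parts: vB = (v _| B) + (v ^ B).
Vector part <vB>_1:
  e1: -v2*b12 - v3*b13 = -(-4)*(-2) - (4)*(-1) = -4
  e2: v1*b12 - v3*b23 = (1)*(-2) - (4)*(1) = -6
  e3: v1*b13 + v2*b23 = (1)*(-1) + (-4)*(1) = -5
Trivector part <vB>_3:
  e123: v1*b23 - v2*b13 + v3*b12 = (1)*(1) - (-4)*(-1) + (4)*(-2) = -11
vB = -4*e1 - 6*e2 - 5*e3 - 11*e123


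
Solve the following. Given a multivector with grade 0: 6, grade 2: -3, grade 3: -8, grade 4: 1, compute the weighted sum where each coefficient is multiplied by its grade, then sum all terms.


Grade-weighted sum = sum of grade_k * coefficient_k
0*6 = 0
2*(-3) = -6
3*(-8) = -24
4*1 = 4
Total = 0 + (-6) + (-24) + 4 = -26


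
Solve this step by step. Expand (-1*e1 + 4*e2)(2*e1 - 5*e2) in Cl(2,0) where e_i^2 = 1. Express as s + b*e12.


Expand: (-1*e1 + 4*e2)(2*e1 - 5*e2)
= (-1)*2*e1e1 + (-1)*(-5)*e1e2 + 4*2*e2e1 + 4*(-5)*e2e2
Using e1^2 = e2^2 = 1, e2e1 = -e1e2:
Scalar part s = (-1)*2 + 4*(-5) = -2 + (-20) = -22
Bivector part b = (-1)*(-5) - 4*2 = 5 - 8 = -3
uv = -22 - 3*e12


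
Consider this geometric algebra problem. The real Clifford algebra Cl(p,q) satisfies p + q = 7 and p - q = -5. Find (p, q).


We need p + q = 7 and p - q = -5.
Adding: 2p = 7 + (-5) = 2, so p = 1.
Then q = 7 - 1 = 6.
(p, q) = (1, 6)


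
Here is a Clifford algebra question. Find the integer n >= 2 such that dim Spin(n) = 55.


dim Spin(n) = dim so(n) = n(n-1)/2.
Solve n(n-1)/2 = 55, i.e. n^2 - n - 110 = 0.
Discriminant = 1 + 8*55 = 441
n = (1 + sqrt(441))/2 = (1 + 21)/2 = 11


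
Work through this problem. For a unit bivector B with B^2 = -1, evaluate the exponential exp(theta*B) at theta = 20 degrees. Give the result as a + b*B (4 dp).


For a unit bivector B with B^2 = -1, the exponential series gives
e^(theta*B) = cos(theta) + sin(theta)*B (the GA analogue of Euler's formula).
theta = 20 degrees = 0.349066 rad
cos(20 deg) = 0.9397
sin(20 deg) = 0.3420
exp(theta*B) = 0.9397 + 0.3420*B


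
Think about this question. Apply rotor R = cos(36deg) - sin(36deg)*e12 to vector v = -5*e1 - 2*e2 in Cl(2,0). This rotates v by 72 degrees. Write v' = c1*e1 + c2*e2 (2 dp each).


Rotor R = cos(36deg) - sin(36deg)*e12
Rotation angle theta = 2 * 36 = 72 degrees
v' = R*v*~R rotates v by theta.
cos(72deg) = 0.3090, sin(72deg) = 0.9511
v'_1 = -5*cos(72deg) - (-2)*sin(72deg)
= -5*0.3090 - (-2)*0.9511
= 0.36
v'_2 = -5*sin(72deg) + (-2)*cos(72deg)
= -5*0.9511 + (-2)*0.3090
= -5.37
v' = 0.36*e1 - 5.37*e2


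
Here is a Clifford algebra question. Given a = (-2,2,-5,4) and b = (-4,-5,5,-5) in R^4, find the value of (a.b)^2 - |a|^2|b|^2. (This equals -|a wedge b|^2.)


a . b = (-2)*(-4) + 2*(-5) + (-5)*5 + 4*(-5)
= 8 + (-10) + (-25) + (-20) = -47
|a|^2 = (-2)^2 + 2^2 + (-5)^2 + 4^2 = 49
|b|^2 = (-4)^2 + (-5)^2 + 5^2 + (-5)^2 = 91
(a.b)^2 = (-47)^2 = 2209
|a|^2 * |b|^2 = 49 * 91 = 4459
Result = 2209 - 4459 = -2250


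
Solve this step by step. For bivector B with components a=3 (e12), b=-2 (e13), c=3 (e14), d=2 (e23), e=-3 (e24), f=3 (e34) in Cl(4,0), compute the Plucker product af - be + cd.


Plucker relation: af - be + cd
a*f = 3*3 = 9
b*e = (-2)*(-3) = 6
c*d = 3*2 = 6
af - be + cd = 9 - 6 + 6
= 9


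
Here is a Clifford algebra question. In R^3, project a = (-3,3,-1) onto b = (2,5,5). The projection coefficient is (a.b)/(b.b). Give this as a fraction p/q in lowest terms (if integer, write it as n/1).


Projection coefficient = (a . b) / (b . b)
a . b = (-3)*2 + 3*5 + (-1)*5
= -6 + 15 + (-5) = 4
b . b = 2^2 + 5^2 + 5^2
= 4 + 25 + 25 = 54
Coefficient = 4/54
In lowest terms: 2/27


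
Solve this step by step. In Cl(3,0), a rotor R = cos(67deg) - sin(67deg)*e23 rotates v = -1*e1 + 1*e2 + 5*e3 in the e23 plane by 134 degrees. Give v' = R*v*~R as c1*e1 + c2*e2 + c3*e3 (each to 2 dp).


Rotor R = cos(67deg) - sin(67deg)*e23
Rotation angle theta = 2 * 67 = 134 degrees in the e23 plane (e2 -> e3).
The component perpendicular to the plane (e1) is invariant: v'_1 = v1 = -1.00
cos(134deg) = -0.6947, sin(134deg) = 0.7193
v'_2 = v2*cos(theta) - v3*sin(theta) = 1*(-0.6947) - 5*0.7193 = -4.29
v'_3 = v2*sin(theta) + v3*cos(theta) = 1*0.7193 + 5*(-0.6947) = -2.75
v' = -1.00*e1 - 4.29*e2 - 2.75*e3


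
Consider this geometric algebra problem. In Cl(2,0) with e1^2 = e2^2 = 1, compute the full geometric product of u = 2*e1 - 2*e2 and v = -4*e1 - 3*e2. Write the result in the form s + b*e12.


Expand: (2*e1 - 2*e2)(-4*e1 - 3*e2)
= 2*(-4)*e1e1 + 2*(-3)*e1e2 + (-2)*(-4)*e2e1 + (-2)*(-3)*e2e2
Using e1^2 = e2^2 = 1, e2e1 = -e1e2:
Scalar part s = 2*(-4) + (-2)*(-3) = -8 + 6 = -2
Bivector part b = 2*(-3) - (-2)*(-4) = -6 - 8 = -14
uv = -2 - 14*e12


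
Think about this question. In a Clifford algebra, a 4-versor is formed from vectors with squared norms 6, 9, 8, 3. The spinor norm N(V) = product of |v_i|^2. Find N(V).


Spinor norm N(V) = |v1|^2 * |v2|^2 * ... * |v4|^2
= 6 * 9 * 8 * 3
Running product: 6, 54, 432, 1296
N(V) = 1296


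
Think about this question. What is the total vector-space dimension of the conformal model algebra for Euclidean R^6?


The conformal model of R^6 uses Cl(7,1): the 6 Euclidean generators plus two extra orthogonal generators e+ (e+^2 = +1) and e- (e-^2 = -1), from which the null vectors e0, einf are built.
Number of generators m = 6 + 2 = 8.
dim Cl(p,q) = 2^m = 2^8 = 256


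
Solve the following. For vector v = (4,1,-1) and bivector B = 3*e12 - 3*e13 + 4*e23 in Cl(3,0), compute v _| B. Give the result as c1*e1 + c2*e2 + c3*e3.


Left contraction v _| B = <vB>_1 (grade-1 part of the geometric product vB).
Using e1_|e12 = e2, e2_|e12 = -e1, e1_|e13 = e3, e3_|e13 = -e1, e2_|e23 = e3, e3_|e23 = -e2:
e1 coeff: -v2*b12 - v3*b13 = -(1)*(3) - (-1)*(-3) = -6
e2 coeff: v1*b12 - v3*b23 = (4)*(3) - (-1)*(4) = 16
e3 coeff: v1*b13 + v2*b23 = (4)*(-3) + (1)*(4) = -8
v _| B = -6*e1 + 16*e2 - 8*e3


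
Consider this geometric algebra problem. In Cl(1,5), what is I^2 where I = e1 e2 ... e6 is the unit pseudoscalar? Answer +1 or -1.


The pseudoscalar I = e1...e_n (product of all n generators) of Cl(p,q) satisfies I^2 = (-1)^(q + n(n-1)/2).
p = 1, q = 5, n = p + q = 6
n(n-1)/2 = 6 * 5 / 2 = 15
Exponent = q + n(n-1)/2 = 5 + 15 = 20
I^2 = (-1)^20 = +1


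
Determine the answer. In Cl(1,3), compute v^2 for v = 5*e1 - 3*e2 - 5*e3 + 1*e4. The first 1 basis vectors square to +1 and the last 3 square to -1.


v^2 = sum of c_i^2 * e_i^2
Positive signature terms (e_i^2 = +1): 5^2 = 25
Negative signature terms (e_j^2 = -1): (-3)^2 + (-5)^2 + 1^2 = 35
v^2 = 25 - 35 = -10


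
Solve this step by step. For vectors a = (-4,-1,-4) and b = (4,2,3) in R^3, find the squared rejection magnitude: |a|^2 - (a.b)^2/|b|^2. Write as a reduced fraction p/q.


|a|^2 = (-4)^2 + (-1)^2 + (-4)^2 = 33
|b|^2 = 4^2 + 2^2 + 3^2 = 29
a . b = (-4)*4 + (-1)*2 + (-4)*3 = -30
(a.b)^2 = (-30)^2 = 900
|rej|^2 = 33 - 900/29
= (957 - 900)/29
= 57/29
In lowest terms: 57/29


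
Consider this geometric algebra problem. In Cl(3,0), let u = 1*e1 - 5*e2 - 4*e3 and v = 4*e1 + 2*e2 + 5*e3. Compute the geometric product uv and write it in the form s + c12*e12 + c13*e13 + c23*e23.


In Cl(3,0): e_i^2 = 1, e_ie_j = -e_je_i for i != j.
Scalar part = u . v = 1*4 + (-5)*2 + (-4)*5
= 4 + (-10) + (-20) = -26
e12 coeff = 1*2 - (-5)*4 = 2 - (-20) = 22
e13 coeff = 1*5 - (-4)*4 = 5 - (-16) = 21
e23 coeff = (-5)*5 - (-4)*2 = -25 - (-8) = -17
uv = -26 + 22*e12 + 21*e13 - 17*e23


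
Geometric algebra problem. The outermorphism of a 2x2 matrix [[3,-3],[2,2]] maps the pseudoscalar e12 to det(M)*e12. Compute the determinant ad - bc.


The outermorphism of a linear map f sends e1^e2 to f(e1)^f(e2).
f(e1) = 3*e1 + 2*e2
f(e2) = -3*e1 + 2*e2
f(e1) ^ f(e2) = (3*e1 + 2*e2) ^ (-3*e1 + 2*e2)
= 3*2*e12 + 2*(-3)*e21
= (6 - (-6))*e12
= 12*e12
Coefficient = 12


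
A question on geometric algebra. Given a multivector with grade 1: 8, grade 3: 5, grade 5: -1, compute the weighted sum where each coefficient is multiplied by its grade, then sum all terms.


Grade-weighted sum = sum of grade_k * coefficient_k
1*8 = 8
3*5 = 15
5*(-1) = -5
Total = 8 + 15 + (-5) = 18


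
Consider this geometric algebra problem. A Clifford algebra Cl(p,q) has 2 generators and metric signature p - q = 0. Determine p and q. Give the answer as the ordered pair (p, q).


We need p + q = 2 and p - q = 0.
Adding: 2p = 2 + 0 = 2, so p = 1.
Then q = 2 - 1 = 1.
(p, q) = (1, 1)


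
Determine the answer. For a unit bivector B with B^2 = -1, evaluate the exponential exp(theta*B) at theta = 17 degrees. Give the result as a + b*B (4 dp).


For a unit bivector B with B^2 = -1, the exponential series gives
e^(theta*B) = cos(theta) + sin(theta)*B (the GA analogue of Euler's formula).
theta = 17 degrees = 0.296706 rad
cos(17 deg) = 0.9563
sin(17 deg) = 0.2924
exp(theta*B) = 0.9563 + 0.2924*B


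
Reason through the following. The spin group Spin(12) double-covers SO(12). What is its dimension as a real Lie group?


Spin(n) double-covers SO(n); both have Lie algebra so(n) of dimension n(n-1)/2.
n = 12
n(n-1) = 12 * 11 = 132
dim Spin(12) = 132/2 = 66


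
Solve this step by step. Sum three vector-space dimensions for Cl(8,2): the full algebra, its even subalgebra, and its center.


n = 8 + 2 = 10
Total dim = 2^10 = 1024
Even subalgebra dim = 2^9 = 512
n is even, so center dim = 1
Sum = 1024 + 512 + 1 = 1537


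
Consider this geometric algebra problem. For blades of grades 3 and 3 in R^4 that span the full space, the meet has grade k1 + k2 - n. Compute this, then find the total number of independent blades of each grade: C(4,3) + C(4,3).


Meet grade = grade(A) + grade(B) - n
= 3 + 3 - 4 = 2
C(4,3) = 4
C(4,3) = 4
dim_A + dim_B = 4 + 4 = 8


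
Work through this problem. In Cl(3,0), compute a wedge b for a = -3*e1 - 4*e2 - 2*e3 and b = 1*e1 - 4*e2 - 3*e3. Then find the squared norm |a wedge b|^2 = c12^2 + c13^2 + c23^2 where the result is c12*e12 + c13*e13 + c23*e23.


a wedge b = (a1*b2 - a2*b1)*e12 + (a1*b3 - a3*b1)*e13 + (a2*b3 - a3*b2)*e23
e12 coeff: (-3)*(-4) - (-4)*1 = 12 - (-4) = 16
e13 coeff: (-3)*(-3) - (-2)*1 = 9 - (-2) = 11
e23 coeff: (-4)*(-3) - (-2)*(-4) = 12 - 8 = 4
|a wedge b|^2 = 16^2 + 11^2 + 4^2
= 256 + 121 + 16
= 393


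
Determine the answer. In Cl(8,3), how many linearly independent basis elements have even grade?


Even subalgebra dimension = 2^(n-1)
n = 8 + 3 = 11
2^(11 - 1) = 2^10 = 1024
Verification: sum of C(11,k) for even k = 1 + 55 + 330 + 462 + 165 + 11 = 1024
Result = 1024


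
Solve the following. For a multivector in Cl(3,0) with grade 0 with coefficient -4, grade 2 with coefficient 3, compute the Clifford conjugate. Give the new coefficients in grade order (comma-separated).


Clifford conjugate sign for grade k: (-1)^(k(k+1)/2)
Grade 0: (-1)^(0*1/2) = (-1)^0 = 1, coeff -4 -> -4
Grade 2: (-1)^(2*3/2) = (-1)^3 = -1, coeff 3 -> -3
Conjugated coefficients: -4, -3


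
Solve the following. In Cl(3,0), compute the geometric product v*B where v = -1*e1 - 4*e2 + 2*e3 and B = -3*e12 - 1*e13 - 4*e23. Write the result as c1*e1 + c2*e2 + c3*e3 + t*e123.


vB has grade-1 (vector) and grade-3 (trivector) parts: vB = (v _| B) + (v ^ B).
Vector part <vB>_1:
  e1: -v2*b12 - v3*b13 = -(-4)*(-3) - (2)*(-1) = -10
  e2: v1*b12 - v3*b23 = (-1)*(-3) - (2)*(-4) = 11
  e3: v1*b13 + v2*b23 = (-1)*(-1) + (-4)*(-4) = 17
Trivector part <vB>_3:
  e123: v1*b23 - v2*b13 + v3*b12 = (-1)*(-4) - (-4)*(-1) + (2)*(-3) = -6
vB = -10*e1 + 11*e2 + 17*e3 - 6*e123


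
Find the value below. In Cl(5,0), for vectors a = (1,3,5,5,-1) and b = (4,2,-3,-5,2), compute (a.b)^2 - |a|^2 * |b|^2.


a . b = 1*4 + 3*2 + 5*(-3) + 5*(-5) + (-1)*2
= 4 + 6 + (-15) + (-25) + (-2) = -32
|a|^2 = 1^2 + 3^2 + 5^2 + 5^2 + (-1)^2 = 61
|b|^2 = 4^2 + 2^2 + (-3)^2 + (-5)^2 + 2^2 = 58
(a.b)^2 = (-32)^2 = 1024
|a|^2 * |b|^2 = 61 * 58 = 3538
Result = 1024 - 3538 = -2514


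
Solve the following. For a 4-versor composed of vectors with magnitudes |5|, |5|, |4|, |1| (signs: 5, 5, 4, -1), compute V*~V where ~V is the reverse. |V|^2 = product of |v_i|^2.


Each vector v_i has |v_i|^2 = s_i^2
Squared scales: 5^2 = 25, 5^2 = 25, 4^2 = 16, (-1)^2 = 1
|V|^2 = 25 * 25 * 16 * 1
= 10000


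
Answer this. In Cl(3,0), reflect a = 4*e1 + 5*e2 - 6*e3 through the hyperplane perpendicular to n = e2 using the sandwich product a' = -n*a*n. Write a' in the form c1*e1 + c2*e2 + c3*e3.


Reflection formula: a' = -n*a*n, with n = e2 (unit vector, n^2 = 1).
For reflection through hyperplane perp to e2:
The component along e2 flips sign, others stay.
a = (4, 5, -6)
a' = (4, -5, -6)
a' = 4*e1 - 5*e2 - 6*e3


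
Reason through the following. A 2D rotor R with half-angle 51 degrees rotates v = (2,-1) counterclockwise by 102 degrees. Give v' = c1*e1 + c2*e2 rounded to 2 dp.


Rotor R = cos(51deg) - sin(51deg)*e12
Rotation angle theta = 2 * 51 = 102 degrees
v' = R*v*~R rotates v by theta.
cos(102deg) = -0.2079, sin(102deg) = 0.9781
v'_1 = 2*cos(102deg) - (-1)*sin(102deg)
= 2*(-0.2079) - (-1)*0.9781
= 0.56
v'_2 = 2*sin(102deg) + (-1)*cos(102deg)
= 2*0.9781 + (-1)*(-0.2079)
= 2.16
v' = 0.56*e1 + 2.16*e2


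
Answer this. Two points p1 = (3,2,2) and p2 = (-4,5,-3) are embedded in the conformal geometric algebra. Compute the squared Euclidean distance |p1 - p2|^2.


p1 - p2 = (7, -3, 5)
|p1 - p2|^2 = 7^2 + (-3)^2 + 5^2
= 49 + 9 + 25
= 83


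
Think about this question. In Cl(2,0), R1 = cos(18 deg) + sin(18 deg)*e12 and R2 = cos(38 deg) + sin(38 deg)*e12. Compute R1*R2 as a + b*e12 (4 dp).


Same-plane rotors commute and their half-angles add:
R1*R2 = cos(a1 + a2) + sin(a1 + a2)*e12.
a1 + a2 = 18 + 38 = 56 deg
cos(56 deg) = 0.5592
sin(56 deg) = 0.8290
R1*R2 = 0.5592 + 0.8290*e12


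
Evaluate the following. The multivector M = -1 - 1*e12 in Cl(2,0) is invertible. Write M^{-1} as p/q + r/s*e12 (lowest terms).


M = -1 - 1*e12, where e12^2 = -1.
Since M commutes with its reverse ~M = a - b*e12, M * ~M = a^2 - b^2*e12^2 = a^2 + b^2.
So M^{-1} = ~M / (a^2 + b^2) = (a - b*e12)/(a^2 + b^2).
a^2 + b^2 = 1 + 1 = 2
Scalar part = -1/2 = -1/2
Bivector coeff = 1/2 = 1/2
M^{-1} = -1/2 + 1/2*e12


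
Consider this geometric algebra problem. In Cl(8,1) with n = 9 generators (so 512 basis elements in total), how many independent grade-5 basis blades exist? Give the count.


Number of grade-k basis blades in Cl(p,q) with n = p + q is C(n, k).
n = 8 + 1 = 9
C(9, 5) = 9! / (5! * 4!)
= 362880 / (120 * 24)
= 126


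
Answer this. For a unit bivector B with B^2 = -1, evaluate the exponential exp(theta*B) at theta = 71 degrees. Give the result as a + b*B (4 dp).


For a unit bivector B with B^2 = -1, the exponential series gives
e^(theta*B) = cos(theta) + sin(theta)*B (the GA analogue of Euler's formula).
theta = 71 degrees = 1.239184 rad
cos(71 deg) = 0.3256
sin(71 deg) = 0.9455
exp(theta*B) = 0.3256 + 0.9455*B


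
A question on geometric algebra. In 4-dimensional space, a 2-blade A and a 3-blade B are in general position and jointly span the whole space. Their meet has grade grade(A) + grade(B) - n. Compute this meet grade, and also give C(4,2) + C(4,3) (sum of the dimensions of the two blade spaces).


Meet grade = grade(A) + grade(B) - n
= 2 + 3 - 4 = 1
C(4,2) = 6
C(4,3) = 4
dim_A + dim_B = 6 + 4 = 10


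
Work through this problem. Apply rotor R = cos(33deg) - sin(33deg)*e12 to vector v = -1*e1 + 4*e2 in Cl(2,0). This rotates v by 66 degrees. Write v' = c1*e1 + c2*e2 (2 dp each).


Rotor R = cos(33deg) - sin(33deg)*e12
Rotation angle theta = 2 * 33 = 66 degrees
v' = R*v*~R rotates v by theta.
cos(66deg) = 0.4067, sin(66deg) = 0.9135
v'_1 = -1*cos(66deg) - 4*sin(66deg)
= -1*0.4067 - 4*0.9135
= -4.06
v'_2 = -1*sin(66deg) + 4*cos(66deg)
= -1*0.9135 + 4*0.4067
= 0.71
v' = -4.06*e1 + 0.71*e2


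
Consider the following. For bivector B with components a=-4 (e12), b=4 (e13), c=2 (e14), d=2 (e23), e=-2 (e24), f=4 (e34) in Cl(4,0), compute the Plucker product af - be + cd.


Plucker relation: af - be + cd
a*f = (-4)*4 = -16
b*e = 4*(-2) = -8
c*d = 2*2 = 4
af - be + cd = -16 - (-8) + 4
= -4


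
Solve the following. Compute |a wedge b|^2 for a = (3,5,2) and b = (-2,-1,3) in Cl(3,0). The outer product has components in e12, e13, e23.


a wedge b = (a1*b2 - a2*b1)*e12 + (a1*b3 - a3*b1)*e13 + (a2*b3 - a3*b2)*e23
e12 coeff: 3*(-1) - 5*(-2) = -3 - (-10) = 7
e13 coeff: 3*3 - 2*(-2) = 9 - (-4) = 13
e23 coeff: 5*3 - 2*(-1) = 15 - (-2) = 17
|a wedge b|^2 = 7^2 + 13^2 + 17^2
= 49 + 169 + 289
= 507


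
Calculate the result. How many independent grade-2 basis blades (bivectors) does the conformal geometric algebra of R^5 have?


The conformal model of R^5 uses Cl(6,1) with m = 5 + 2 = 7 generators.
Number of grade-2 blades = C(m, 2) = C(7, 2)
= 7*6/2 = 21


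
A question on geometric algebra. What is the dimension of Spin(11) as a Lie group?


Spin(n) double-covers SO(n); both have Lie algebra so(n) of dimension n(n-1)/2.
n = 11
n(n-1) = 11 * 10 = 110
dim Spin(11) = 110/2 = 55


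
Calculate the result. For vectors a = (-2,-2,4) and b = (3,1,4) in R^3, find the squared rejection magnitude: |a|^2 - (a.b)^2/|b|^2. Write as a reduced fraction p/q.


|a|^2 = (-2)^2 + (-2)^2 + 4^2 = 24
|b|^2 = 3^2 + 1^2 + 4^2 = 26
a . b = (-2)*3 + (-2)*1 + 4*4 = 8
(a.b)^2 = 8^2 = 64
|rej|^2 = 24 - 64/26
= (624 - 64)/26
= 560/26
In lowest terms: 280/13


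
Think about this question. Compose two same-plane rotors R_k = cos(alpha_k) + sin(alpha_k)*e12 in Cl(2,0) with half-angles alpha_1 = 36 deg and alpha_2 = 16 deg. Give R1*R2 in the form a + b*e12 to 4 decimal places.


Same-plane rotors commute and their half-angles add:
R1*R2 = cos(a1 + a2) + sin(a1 + a2)*e12.
a1 + a2 = 36 + 16 = 52 deg
cos(52 deg) = 0.6157
sin(52 deg) = 0.7880
R1*R2 = 0.6157 + 0.7880*e12


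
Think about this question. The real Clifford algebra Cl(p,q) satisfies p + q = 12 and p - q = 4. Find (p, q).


We need p + q = 12 and p - q = 4.
Adding: 2p = 12 + 4 = 16, so p = 8.
Then q = 12 - 8 = 4.
(p, q) = (8, 4)


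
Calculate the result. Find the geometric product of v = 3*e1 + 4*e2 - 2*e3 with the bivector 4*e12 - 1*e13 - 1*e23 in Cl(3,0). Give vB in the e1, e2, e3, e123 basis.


vB has grade-1 (vector) and grade-3 (trivector) parts: vB = (v _| B) + (v ^ B).
Vector part <vB>_1:
  e1: -v2*b12 - v3*b13 = -(4)*(4) - (-2)*(-1) = -18
  e2: v1*b12 - v3*b23 = (3)*(4) - (-2)*(-1) = 10
  e3: v1*b13 + v2*b23 = (3)*(-1) + (4)*(-1) = -7
Trivector part <vB>_3:
  e123: v1*b23 - v2*b13 + v3*b12 = (3)*(-1) - (4)*(-1) + (-2)*(4) = -7
vB = -18*e1 + 10*e2 - 7*e3 - 7*e123


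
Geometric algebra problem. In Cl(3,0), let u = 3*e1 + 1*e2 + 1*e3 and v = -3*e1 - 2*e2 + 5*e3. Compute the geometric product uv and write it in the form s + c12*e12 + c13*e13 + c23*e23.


In Cl(3,0): e_i^2 = 1, e_ie_j = -e_je_i for i != j.
Scalar part = u . v = 3*(-3) + 1*(-2) + 1*5
= -9 + (-2) + 5 = -6
e12 coeff = 3*(-2) - 1*(-3) = -6 - (-3) = -3
e13 coeff = 3*5 - 1*(-3) = 15 - (-3) = 18
e23 coeff = 1*5 - 1*(-2) = 5 - (-2) = 7
uv = -6 - 3*e12 + 18*e13 + 7*e23


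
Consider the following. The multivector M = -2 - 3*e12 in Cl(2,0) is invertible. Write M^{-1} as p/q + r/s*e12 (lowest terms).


M = -2 - 3*e12, where e12^2 = -1.
Since M commutes with its reverse ~M = a - b*e12, M * ~M = a^2 - b^2*e12^2 = a^2 + b^2.
So M^{-1} = ~M / (a^2 + b^2) = (a - b*e12)/(a^2 + b^2).
a^2 + b^2 = 4 + 9 = 13
Scalar part = -2/13 = -2/13
Bivector coeff = 3/13 = 3/13
M^{-1} = -2/13 + 3/13*e12


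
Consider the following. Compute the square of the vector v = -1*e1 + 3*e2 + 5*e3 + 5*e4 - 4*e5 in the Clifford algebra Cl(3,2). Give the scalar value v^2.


v^2 = sum of c_i^2 * e_i^2
Positive signature terms (e_i^2 = +1): (-1)^2 + 3^2 + 5^2 = 35
Negative signature terms (e_j^2 = -1): 5^2 + (-4)^2 = 41
v^2 = 35 - 41 = -6


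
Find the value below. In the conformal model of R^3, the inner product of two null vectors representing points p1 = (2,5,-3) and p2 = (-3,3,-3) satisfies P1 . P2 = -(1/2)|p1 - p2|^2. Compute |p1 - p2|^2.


p1 - p2 = (5, 2, 0)
|p1 - p2|^2 = 5^2 + 2^2 + 0^2
= 25 + 4 + 0
= 29


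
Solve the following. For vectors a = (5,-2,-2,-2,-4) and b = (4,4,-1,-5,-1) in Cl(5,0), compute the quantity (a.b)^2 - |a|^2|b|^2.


a . b = 5*4 + (-2)*4 + (-2)*(-1) + (-2)*(-5) + (-4)*(-1)
= 20 + (-8) + 2 + 10 + 4 = 28
|a|^2 = 5^2 + (-2)^2 + (-2)^2 + (-2)^2 + (-4)^2 = 53
|b|^2 = 4^2 + 4^2 + (-1)^2 + (-5)^2 + (-1)^2 = 59
(a.b)^2 = 28^2 = 784
|a|^2 * |b|^2 = 53 * 59 = 3127
Result = 784 - 3127 = -2343
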